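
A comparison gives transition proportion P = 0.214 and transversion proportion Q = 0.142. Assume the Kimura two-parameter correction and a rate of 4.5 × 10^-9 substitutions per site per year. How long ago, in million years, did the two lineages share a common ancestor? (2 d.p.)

56.17

Under the Kimura two-parameter model, d = −½ ln(1 − 2P − Q) − ¼ ln(1 − 2Q).
1 − 2P − Q = 0.43, giving −½ ln(0.43) = 0.421985.
1 − 2Q = 0.716, giving −¼ ln(0.716) = 0.083519.
d = 0.421985 + 0.083519 = 0.505504.
Under a molecular clock d = 2μt, so t = d/(2μ) = 0.505504 / (2 × 4.5 × 10^-9) = 56.17 million years.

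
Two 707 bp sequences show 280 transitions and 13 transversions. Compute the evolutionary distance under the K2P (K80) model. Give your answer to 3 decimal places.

P = 280/707 ≈ 0.39604 and Q = 13/707 ≈ 0.018388.
Under the Kimura two-parameter model, d = −½ ln(1 − 2P − Q) − ¼ ln(1 − 2Q).
1 − 2P − Q = 0.189532, giving −½ ln(0.189532) = 0.831599.
1 − 2Q = 0.963224, giving −¼ ln(0.963224) = 0.009367.
d = 0.831599 + 0.009367 = 0.840966.

0.841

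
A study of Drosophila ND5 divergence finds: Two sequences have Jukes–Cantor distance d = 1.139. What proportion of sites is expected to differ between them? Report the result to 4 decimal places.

p = (3/4)(1 − e^(−4d/3)) = 0.75 × (1 − e^(-1.518667)) = 0.75 × (1 − 0.219004) = 0.585747.

0.5857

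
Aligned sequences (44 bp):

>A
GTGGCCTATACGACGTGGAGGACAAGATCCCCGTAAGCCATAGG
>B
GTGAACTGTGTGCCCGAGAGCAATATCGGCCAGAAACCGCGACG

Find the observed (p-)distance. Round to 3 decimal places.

The sequences differ at 23 of 44 positions.
p = 23/44 = 0.522727… ≈ 0.523 (to 3 d.p.).

0.523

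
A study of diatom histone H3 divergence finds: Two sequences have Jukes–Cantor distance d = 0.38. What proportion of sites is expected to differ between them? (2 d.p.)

p = (3/4)(1 − e^(−4d/3)) = 0.75 × (1 − e^(-0.506667)) = 0.75 × (1 − 0.602500) = 0.298125.

0.30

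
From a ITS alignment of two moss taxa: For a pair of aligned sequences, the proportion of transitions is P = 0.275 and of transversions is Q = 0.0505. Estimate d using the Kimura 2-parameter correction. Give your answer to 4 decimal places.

0.4854

Under the Kimura two-parameter model, d = −½ ln(1 − 2P − Q) − ¼ ln(1 − 2Q).
1 − 2P − Q = 0.3995, giving −½ ln(0.3995) = 0.458771.
1 − 2Q = 0.899, giving −¼ ln(0.899) = 0.026618.
d = 0.458771 + 0.026618 = 0.485389.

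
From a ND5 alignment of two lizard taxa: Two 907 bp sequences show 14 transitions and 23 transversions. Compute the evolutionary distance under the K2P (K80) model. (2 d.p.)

0.04

P = 14/907 ≈ 0.015436 and Q = 23/907 ≈ 0.025358.
Under the Kimura two-parameter model, d = −½ ln(1 − 2P − Q) − ¼ ln(1 − 2Q).
1 − 2P − Q = 0.94377, giving −½ ln(0.94377) = 0.028936.
1 − 2Q = 0.949284, giving −¼ ln(0.949284) = 0.013012.
d = 0.028936 + 0.013012 = 0.041948.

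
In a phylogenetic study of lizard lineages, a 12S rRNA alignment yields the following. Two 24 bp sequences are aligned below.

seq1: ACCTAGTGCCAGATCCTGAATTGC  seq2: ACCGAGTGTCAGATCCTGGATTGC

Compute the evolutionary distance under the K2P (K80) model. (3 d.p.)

0.139

Of 24 sites, 2 differences are transitions and 1 are transversions, so P = 2/24 ≈ 0.083333 and Q = 1/24 ≈ 0.041667.
Under the Kimura two-parameter model, d = −½ ln(1 − 2P − Q) − ¼ ln(1 − 2Q).
1 − 2P − Q = 0.791667, giving −½ ln(0.791667) = 0.116807.
1 − 2Q = 0.916666, giving −¼ ln(0.916666) = 0.021753.
d = 0.116807 + 0.021753 = 0.138560.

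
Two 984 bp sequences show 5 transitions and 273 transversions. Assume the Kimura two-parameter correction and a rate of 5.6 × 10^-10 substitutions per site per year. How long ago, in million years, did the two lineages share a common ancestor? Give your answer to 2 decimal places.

332.06

P = 5/984 ≈ 0.005081 and Q = 273/984 ≈ 0.277439.
Under the Kimura two-parameter model, d = −½ ln(1 − 2P − Q) − ¼ ln(1 − 2Q).
1 − 2P − Q = 0.712399, giving −½ ln(0.712399) = 0.169559.
1 − 2Q = 0.445122, giving −¼ ln(0.445122) = 0.202352.
d = 0.169559 + 0.202352 = 0.371911.
Under a molecular clock d = 2μt, so t = d/(2μ) = 0.371911 / (2 × 5.6 × 10^-10) = 332.06 million years.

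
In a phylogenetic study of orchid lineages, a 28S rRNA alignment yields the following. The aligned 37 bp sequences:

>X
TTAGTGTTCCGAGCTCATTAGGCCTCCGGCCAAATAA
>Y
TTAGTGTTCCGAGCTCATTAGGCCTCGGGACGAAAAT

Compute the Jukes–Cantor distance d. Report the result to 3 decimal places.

The sequences differ at 5 of 37 sites (27, 30, 32, 35, 37), so p = 5/37 ≈ 0.135135.
d = −(3/4) ln(1 − 4p/3) = −0.75 ln(1 − 0.18018) = −0.75 ln(0.81982)
  = −0.75 × (-0.198670) = 0.149003 substitutions/site.

0.149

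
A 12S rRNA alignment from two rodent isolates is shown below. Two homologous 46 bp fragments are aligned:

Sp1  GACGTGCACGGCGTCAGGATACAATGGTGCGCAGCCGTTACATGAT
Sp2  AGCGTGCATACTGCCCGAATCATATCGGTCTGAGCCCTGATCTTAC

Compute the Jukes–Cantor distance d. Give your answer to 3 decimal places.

The sequences differ at 23 of 46 sites, so p = 23/46 = 0.5.
d = −(3/4) ln(1 − 4p/3) = −0.75 ln(1 − 0.666667) = −0.75 ln(0.333333)
  = −0.75 × (-1.098613) = 0.823960 substitutions/site.

0.824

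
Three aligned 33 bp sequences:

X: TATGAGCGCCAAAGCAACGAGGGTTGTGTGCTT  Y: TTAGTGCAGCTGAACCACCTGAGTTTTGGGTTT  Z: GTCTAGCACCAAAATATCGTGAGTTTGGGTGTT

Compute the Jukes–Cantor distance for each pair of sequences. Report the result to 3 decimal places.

X–Y: 15/33 sites differ → p ≈ 0.454545, d = −0.75 ln(1 − 0.60606) = 0.698667 ≈ 0.699.
X–Z: 15/33 sites differ → p ≈ 0.454545, d = −0.75 ln(1 − 0.60606) = 0.698667 ≈ 0.699.
Y–Z: 14/33 sites differ → p ≈ 0.424242, d = −0.75 ln(1 − 0.565656) = 0.625439 ≈ 0.625.

d(X,Y) = 0.699, d(X,Z) = 0.699, d(Y,Z) = 0.625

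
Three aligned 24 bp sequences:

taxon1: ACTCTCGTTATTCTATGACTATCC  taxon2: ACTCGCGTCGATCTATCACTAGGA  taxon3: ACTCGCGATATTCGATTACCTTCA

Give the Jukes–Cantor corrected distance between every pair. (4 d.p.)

taxon1–taxon2: 8/24 sites differ → p ≈ 0.333333, d = −0.75 ln(1 − 0.444444) = 0.440839 ≈ 0.4408.
taxon1–taxon3: 7/24 sites differ → p ≈ 0.291667, d = −0.75 ln(1 − 0.388889) = 0.369358 ≈ 0.3694.
taxon2–taxon3: 10/24 sites differ → p ≈ 0.416667, d = −0.75 ln(1 − 0.555556) = 0.608198 ≈ 0.6082.

d(taxon1,taxon2) = 0.4408, d(taxon1,taxon3) = 0.3694, d(taxon2,taxon3) = 0.6082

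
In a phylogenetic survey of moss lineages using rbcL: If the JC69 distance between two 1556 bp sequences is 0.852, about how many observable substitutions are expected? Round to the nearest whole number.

792

Invert JC69: p = (3/4)(1 − e^(−4d/3)) = 0.75 × (1 − e^(-1.136)) = 0.75 × (1 − 0.321101) = 0.509174.
Expected differing sites = pL ≈ 0.509174 × 1556 = 792.274744 ≈ 792.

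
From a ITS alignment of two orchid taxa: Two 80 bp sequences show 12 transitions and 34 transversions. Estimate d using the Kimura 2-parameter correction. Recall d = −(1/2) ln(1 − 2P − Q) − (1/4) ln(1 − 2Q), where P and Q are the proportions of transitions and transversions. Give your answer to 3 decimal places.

P = 12/80 = 0.15 and Q = 34/80 = 0.425.
Under the Kimura two-parameter model, d = −½ ln(1 − 2P − Q) − ¼ ln(1 − 2Q).
1 − 2P − Q = 0.275, giving −½ ln(0.275) = 0.645492.
1 − 2Q = 0.15, giving −¼ ln(0.15) = 0.474280.
d = 0.645492 + 0.474280 = 1.119772.

1.120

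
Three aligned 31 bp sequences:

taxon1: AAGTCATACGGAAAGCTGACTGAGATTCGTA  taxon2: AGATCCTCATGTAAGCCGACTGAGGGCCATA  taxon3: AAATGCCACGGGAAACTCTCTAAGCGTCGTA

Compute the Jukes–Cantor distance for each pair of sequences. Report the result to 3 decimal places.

d(taxon1,taxon2) = 0.544, d(taxon1,taxon3) = 0.481, d(taxon2,taxon3) = 0.777

taxon1–taxon2: 12/31 sites differ → p ≈ 0.387097, d = −0.75 ln(1 − 0.516129) = 0.544453 ≈ 0.544.
taxon1–taxon3: 11/31 sites differ → p ≈ 0.354839, d = −0.75 ln(1 − 0.473119) = 0.480585 ≈ 0.481.
taxon2–taxon3: 15/31 sites differ → p ≈ 0.483871, d = −0.75 ln(1 − 0.645161) = 0.777068 ≈ 0.777.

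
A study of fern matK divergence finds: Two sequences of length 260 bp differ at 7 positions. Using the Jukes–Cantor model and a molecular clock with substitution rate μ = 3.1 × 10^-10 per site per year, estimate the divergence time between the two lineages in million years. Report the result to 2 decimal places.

p = 7/260 ≈ 0.026923.
d = −(3/4) ln(1 − 4p/3) = −0.75 ln(1 − 0.035897) = −0.75 ln(0.964103)
  = −0.75 × (-0.036557) = 0.027418 substitutions/site.
Under a molecular clock d = 2μt, so t = d/(2μ) = 0.027418 / (2 × 3.1 × 10^-10) = 44.22 million years.

44.22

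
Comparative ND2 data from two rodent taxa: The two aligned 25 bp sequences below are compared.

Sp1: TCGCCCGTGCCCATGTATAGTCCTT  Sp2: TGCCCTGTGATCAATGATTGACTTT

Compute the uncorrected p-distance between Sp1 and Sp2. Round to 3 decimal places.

The sequences differ at 11 of 25 positions.
p = 11/25 = 0.440.

0.440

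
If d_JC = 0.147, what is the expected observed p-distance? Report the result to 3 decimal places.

p = (3/4)(1 − e^(−4d/3)) = 0.75 × (1 − e^(-0.196)) = 0.75 × (1 − 0.822012) = 0.133491.

0.133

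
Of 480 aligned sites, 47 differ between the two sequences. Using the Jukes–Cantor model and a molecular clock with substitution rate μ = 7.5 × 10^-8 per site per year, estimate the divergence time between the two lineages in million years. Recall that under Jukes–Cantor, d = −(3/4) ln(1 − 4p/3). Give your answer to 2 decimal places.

p = 47/480 ≈ 0.097917.
d = −(3/4) ln(1 − 4p/3) = −0.75 ln(1 − 0.130556) = −0.75 ln(0.869444)
  = −0.75 × (-0.139901) = 0.104926 substitutions/site.
Under a molecular clock d = 2μt, so t = d/(2μ) = 0.104926 / (2 × 7.5 × 10^-8) = 0.70 million years.

0.70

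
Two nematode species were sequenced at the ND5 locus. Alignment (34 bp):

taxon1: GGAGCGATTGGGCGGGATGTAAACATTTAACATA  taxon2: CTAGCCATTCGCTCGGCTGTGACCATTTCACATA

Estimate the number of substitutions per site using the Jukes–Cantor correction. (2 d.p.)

0.42

The sequences differ at 11 of 34 sites, so p = 11/34 ≈ 0.323529.
d = −(3/4) ln(1 − 4p/3) = −0.75 ln(1 − 0.431372) = −0.75 ln(0.568628)
  = −0.75 × (-0.564529) = 0.423397 substitutions/site.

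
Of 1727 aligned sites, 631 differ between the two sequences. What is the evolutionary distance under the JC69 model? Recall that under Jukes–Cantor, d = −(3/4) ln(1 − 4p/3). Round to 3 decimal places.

p = 631/1727 ≈ 0.365373.
d = −(3/4) ln(1 − 4p/3) = −0.75 ln(1 − 0.487164) = −0.75 ln(0.512836)
  = −0.75 × (-0.667799) = 0.500849 substitutions/site.

0.501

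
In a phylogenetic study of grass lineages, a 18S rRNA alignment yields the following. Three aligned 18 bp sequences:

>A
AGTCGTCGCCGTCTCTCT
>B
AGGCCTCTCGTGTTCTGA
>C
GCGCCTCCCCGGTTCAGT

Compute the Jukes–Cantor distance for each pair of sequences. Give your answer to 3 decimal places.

d(A,B) = 0.824, d(A,C) = 0.824, d(B,C) = 0.548

A–B: 9/18 sites differ → p = 0.5, d = −0.75 ln(1 − 0.666667) = 0.823960 ≈ 0.824.
A–C: 9/18 sites differ → p = 0.5, d = −0.75 ln(1 − 0.666667) = 0.823960 ≈ 0.824.
B–C: 7/18 sites differ → p ≈ 0.388889, d = −0.75 ln(1 − 0.518519) = 0.548166 ≈ 0.548.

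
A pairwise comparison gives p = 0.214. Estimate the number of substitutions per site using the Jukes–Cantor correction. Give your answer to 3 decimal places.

d = −(3/4) ln(1 − 4p/3) = −0.75 ln(1 − 0.285333) = −0.75 ln(0.714667)
  = −0.75 × (-0.335939) = 0.251954 substitutions/site.

0.252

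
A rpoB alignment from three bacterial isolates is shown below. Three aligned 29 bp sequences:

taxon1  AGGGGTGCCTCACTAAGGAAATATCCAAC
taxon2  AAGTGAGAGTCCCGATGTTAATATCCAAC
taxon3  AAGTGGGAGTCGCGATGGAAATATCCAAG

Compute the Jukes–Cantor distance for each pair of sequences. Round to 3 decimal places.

d(taxon1,taxon2) = 0.462, d(taxon1,taxon3) = 0.401, d(taxon2,taxon3) = 0.196

taxon1–taxon2: 10/29 sites differ → p ≈ 0.344828, d = −0.75 ln(1 − 0.459771) = 0.461822 ≈ 0.462.
taxon1–taxon3: 9/29 sites differ → p ≈ 0.310345, d = −0.75 ln(1 − 0.413793) = 0.400562 ≈ 0.401.
taxon2–taxon3: 5/29 sites differ → p ≈ 0.172414, d = −0.75 ln(1 − 0.229885) = 0.195912 ≈ 0.196.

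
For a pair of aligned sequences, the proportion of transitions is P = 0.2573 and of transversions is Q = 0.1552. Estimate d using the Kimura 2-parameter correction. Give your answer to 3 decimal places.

Under the Kimura two-parameter model, d = −½ ln(1 − 2P − Q) − ¼ ln(1 − 2Q).
1 − 2P − Q = 0.3302, giving −½ ln(0.3302) = 0.554028.
1 − 2Q = 0.6896, giving −¼ ln(0.6896) = 0.092911.
d = 0.554028 + 0.092911 = 0.646939.

0.647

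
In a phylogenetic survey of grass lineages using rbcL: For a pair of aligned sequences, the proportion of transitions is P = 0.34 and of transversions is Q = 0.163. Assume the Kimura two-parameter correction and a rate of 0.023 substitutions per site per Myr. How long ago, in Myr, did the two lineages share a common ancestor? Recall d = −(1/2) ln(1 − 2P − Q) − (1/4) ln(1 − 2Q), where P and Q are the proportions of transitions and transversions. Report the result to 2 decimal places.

Under the Kimura two-parameter model, d = −½ ln(1 − 2P − Q) − ¼ ln(1 − 2Q).
1 − 2P − Q = 0.157, giving −½ ln(0.157) = 0.925755.
1 − 2Q = 0.674, giving −¼ ln(0.674) = 0.098631.
d = 0.925755 + 0.098631 = 1.024386.
Under a molecular clock d = 2μt, so t = d/(2μ) = 1.024386 / (2 × 0.023) = 22.27 Myr.

22.27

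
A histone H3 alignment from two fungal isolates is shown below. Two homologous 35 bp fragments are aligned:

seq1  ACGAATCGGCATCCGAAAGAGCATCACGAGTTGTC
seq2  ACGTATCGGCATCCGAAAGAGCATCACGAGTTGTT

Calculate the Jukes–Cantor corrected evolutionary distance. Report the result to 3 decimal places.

The sequences differ at 2 of 35 sites (4, 35), so p = 2/35 ≈ 0.057143.
d = −(3/4) ln(1 − 4p/3) = −0.75 ln(1 − 0.076191) = −0.75 ln(0.923809)
  = −0.75 × (-0.079250) = 0.059438 substitutions/site.

0.059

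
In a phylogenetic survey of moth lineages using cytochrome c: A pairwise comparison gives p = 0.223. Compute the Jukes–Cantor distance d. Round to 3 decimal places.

d = −(3/4) ln(1 − 4p/3) = −0.75 ln(1 − 0.297333) = −0.75 ln(0.702667)
  = −0.75 × (-0.352872) = 0.264654 substitutions/site.

0.265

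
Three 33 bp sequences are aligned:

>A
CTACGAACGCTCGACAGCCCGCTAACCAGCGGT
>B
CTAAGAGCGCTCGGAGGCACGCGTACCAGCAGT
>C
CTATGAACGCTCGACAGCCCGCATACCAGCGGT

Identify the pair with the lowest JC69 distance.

A–B: 9/33 differ, p = 0.273, d = 0.339.
A–C: 3/33 differ, p = 0.091, d = 0.097.
B–C: 8/33 differ, p = 0.242, d = 0.293.
The smallest distance is between A and C.

A and C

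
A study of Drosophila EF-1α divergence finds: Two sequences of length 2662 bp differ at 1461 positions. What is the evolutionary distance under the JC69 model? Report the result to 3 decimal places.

p = 1461/2662 ≈ 0.548835.
d = −(3/4) ln(1 − 4p/3) = −0.75 ln(1 − 0.73178) = −0.75 ln(0.26822)
  = −0.75 × (-1.315948) = 0.986961 substitutions/site.

0.987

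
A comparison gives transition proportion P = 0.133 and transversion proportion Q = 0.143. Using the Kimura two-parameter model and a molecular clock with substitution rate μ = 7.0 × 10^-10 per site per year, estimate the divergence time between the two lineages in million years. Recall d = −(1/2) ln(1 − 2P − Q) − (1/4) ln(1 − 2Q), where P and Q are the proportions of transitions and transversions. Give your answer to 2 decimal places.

Under the Kimura two-parameter model, d = −½ ln(1 − 2P − Q) − ¼ ln(1 − 2Q).
1 − 2P − Q = 0.591, giving −½ ln(0.591) = 0.262970.
1 − 2Q = 0.714, giving −¼ ln(0.714) = 0.084218.
d = 0.262970 + 0.084218 = 0.347188.
Under a molecular clock d = 2μt, so t = d/(2μ) = 0.347188 / (2 × 7.0 × 10^-10) = 247.99 million years.

247.99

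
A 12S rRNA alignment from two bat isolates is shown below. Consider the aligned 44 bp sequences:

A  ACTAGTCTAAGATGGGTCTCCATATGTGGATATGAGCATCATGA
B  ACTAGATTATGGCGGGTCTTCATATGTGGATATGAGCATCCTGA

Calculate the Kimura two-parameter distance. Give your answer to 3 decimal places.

Of 44 sites, 4 differences are transitions and 3 are transversions, so P = 4/44 ≈ 0.090909 and Q = 3/44 ≈ 0.068182.
Under the Kimura two-parameter model, d = −½ ln(1 − 2P − Q) − ¼ ln(1 − 2Q).
1 − 2P − Q = 0.75, giving −½ ln(0.75) = 0.143841.
1 − 2Q = 0.863636, giving −¼ ln(0.863636) = 0.036651.
d = 0.143841 + 0.036651 = 0.180492.

0.180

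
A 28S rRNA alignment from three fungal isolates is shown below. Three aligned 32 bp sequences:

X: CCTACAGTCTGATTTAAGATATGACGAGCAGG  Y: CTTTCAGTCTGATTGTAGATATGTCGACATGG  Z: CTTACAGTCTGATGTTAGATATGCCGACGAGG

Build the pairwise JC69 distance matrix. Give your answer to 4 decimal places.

X–Y: 8/32 sites differ → p = 0.25, d = −0.75 ln(1 − 0.333333) = 0.304098 ≈ 0.3041.
X–Z: 6/32 sites differ → p = 0.1875, d = −0.75 ln(1 − 0.25) = 0.215762 ≈ 0.2158.
Y–Z: 6/32 sites differ → p = 0.1875, d = −0.75 ln(1 − 0.25) = 0.215762 ≈ 0.2158.

d(X,Y) = 0.3041, d(X,Z) = 0.2158, d(Y,Z) = 0.2158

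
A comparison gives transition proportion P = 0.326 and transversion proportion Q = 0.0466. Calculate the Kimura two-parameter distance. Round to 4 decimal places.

Under the Kimura two-parameter model, d = −½ ln(1 − 2P − Q) − ¼ ln(1 − 2Q).
1 − 2P − Q = 0.3014, giving −½ ln(0.3014) = 0.599658.
1 − 2Q = 0.9068, giving −¼ ln(0.9068) = 0.024458.
d = 0.599658 + 0.024458 = 0.624116.

0.6241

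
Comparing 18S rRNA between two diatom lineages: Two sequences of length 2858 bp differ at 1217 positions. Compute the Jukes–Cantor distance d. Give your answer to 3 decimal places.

0.629

p = 1217/2858 ≈ 0.425822.
d = −(3/4) ln(1 − 4p/3) = −0.75 ln(1 − 0.567763) = −0.75 ln(0.432237)
  = −0.75 × (-0.838781) = 0.629086 substitutions/site.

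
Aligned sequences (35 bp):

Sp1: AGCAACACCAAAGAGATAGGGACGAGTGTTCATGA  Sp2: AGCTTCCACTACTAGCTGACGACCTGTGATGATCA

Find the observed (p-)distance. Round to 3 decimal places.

The sequences differ at 16 of 35 positions.
p = 16/35 = 0.457142… ≈ 0.457 (to 3 d.p.).

0.457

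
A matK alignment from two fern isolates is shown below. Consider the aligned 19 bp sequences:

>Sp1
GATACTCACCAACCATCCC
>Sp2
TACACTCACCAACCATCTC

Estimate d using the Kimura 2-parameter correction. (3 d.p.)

0.180

Of 19 sites, 2 differences are transitions and 1 are transversions, so P = 2/19 ≈ 0.105263 and Q = 1/19 ≈ 0.052632.
Under the Kimura two-parameter model, d = −½ ln(1 − 2P − Q) − ¼ ln(1 − 2Q).
1 − 2P − Q = 0.736842, giving −½ ln(0.736842) = 0.152691.
1 − 2Q = 0.894736, giving −¼ ln(0.894736) = 0.027807.
d = 0.152691 + 0.027807 = 0.180498.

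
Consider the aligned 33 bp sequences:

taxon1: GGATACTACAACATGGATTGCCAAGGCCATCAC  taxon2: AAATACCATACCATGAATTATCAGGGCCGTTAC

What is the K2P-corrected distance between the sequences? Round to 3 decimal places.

Of 33 sites, 10 differences are transitions and 1 are transversions, so P = 10/33 ≈ 0.30303 and Q = 1/33 ≈ 0.030303.
Under the Kimura two-parameter model, d = −½ ln(1 − 2P − Q) − ¼ ln(1 − 2Q).
1 − 2P − Q = 0.363637, giving −½ ln(0.363637) = 0.505800.
1 − 2Q = 0.939394, giving −¼ ln(0.939394) = 0.015630.
d = 0.505800 + 0.015630 = 0.521430.

0.521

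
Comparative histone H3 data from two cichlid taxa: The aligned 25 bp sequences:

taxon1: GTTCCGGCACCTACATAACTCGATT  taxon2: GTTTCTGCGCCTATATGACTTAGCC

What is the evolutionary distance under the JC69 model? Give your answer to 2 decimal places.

0.57

The sequences differ at 10 of 25 sites (4, 6, 9, 14, 17, 21, 22, 23, 24, 25), so p = 10/25 = 0.4.
d = −(3/4) ln(1 − 4p/3) = −0.75 ln(1 − 0.533333) = −0.75 ln(0.466667)
  = −0.75 × (-0.762139) = 0.571604 substitutions/site.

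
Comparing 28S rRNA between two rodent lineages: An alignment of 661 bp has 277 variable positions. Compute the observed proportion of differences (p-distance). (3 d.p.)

p = 277/661 = 0.419062… ≈ 0.419 (to 3 d.p.).

0.419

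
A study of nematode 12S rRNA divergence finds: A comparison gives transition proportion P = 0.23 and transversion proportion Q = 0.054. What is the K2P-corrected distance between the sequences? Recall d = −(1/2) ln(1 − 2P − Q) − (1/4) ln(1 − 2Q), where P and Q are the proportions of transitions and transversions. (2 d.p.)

0.39

Under the Kimura two-parameter model, d = −½ ln(1 − 2P − Q) − ¼ ln(1 − 2Q).
1 − 2P − Q = 0.486, giving −½ ln(0.486) = 0.360773.
1 − 2Q = 0.892, giving −¼ ln(0.892) = 0.028572.
d = 0.360773 + 0.028572 = 0.389345.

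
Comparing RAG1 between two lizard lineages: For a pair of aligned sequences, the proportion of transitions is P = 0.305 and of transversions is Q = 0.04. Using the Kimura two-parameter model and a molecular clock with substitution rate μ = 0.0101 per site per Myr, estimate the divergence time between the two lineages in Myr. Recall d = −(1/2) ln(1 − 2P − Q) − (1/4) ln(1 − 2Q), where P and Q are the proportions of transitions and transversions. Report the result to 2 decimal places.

27.02

Under the Kimura two-parameter model, d = −½ ln(1 − 2P − Q) − ¼ ln(1 − 2Q).
1 − 2P − Q = 0.35, giving −½ ln(0.35) = 0.524911.
1 − 2Q = 0.92, giving −¼ ln(0.92) = 0.020845.
d = 0.524911 + 0.020845 = 0.545756.
Under a molecular clock d = 2μt, so t = d/(2μ) = 0.545756 / (2 × 0.0101) = 27.02 Myr.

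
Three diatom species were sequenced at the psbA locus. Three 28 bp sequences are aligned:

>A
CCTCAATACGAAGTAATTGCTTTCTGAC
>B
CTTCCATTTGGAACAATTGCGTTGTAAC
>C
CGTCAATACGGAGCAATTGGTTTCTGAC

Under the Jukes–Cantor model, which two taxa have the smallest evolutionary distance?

A and C

A–B: 10/28 differ, p = 0.357, d = 0.485.
A–C: 4/28 differ, p = 0.143, d = 0.158.
B–C: 9/28 differ, p = 0.321, d = 0.420.
The smallest distance is between A and C.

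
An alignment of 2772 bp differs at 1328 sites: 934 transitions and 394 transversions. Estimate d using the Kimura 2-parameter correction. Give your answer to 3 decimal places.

P = 934/2772 ≈ 0.336941 and Q = 394/2772 ≈ 0.142136.
Under the Kimura two-parameter model, d = −½ ln(1 − 2P − Q) − ¼ ln(1 − 2Q).
1 − 2P − Q = 0.183982, giving −½ ln(0.183982) = 0.846459.
1 − 2Q = 0.715728, giving −¼ ln(0.715728) = 0.083614.
d = 0.846459 + 0.083614 = 0.930073.

0.930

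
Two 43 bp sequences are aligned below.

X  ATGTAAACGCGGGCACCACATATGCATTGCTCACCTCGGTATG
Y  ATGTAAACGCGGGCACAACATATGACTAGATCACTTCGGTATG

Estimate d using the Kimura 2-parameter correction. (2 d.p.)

0.16

Of 43 sites, 1 differences are transitions and 5 are transversions, so P = 1/43 ≈ 0.023256 and Q = 5/43 ≈ 0.116279.
Under the Kimura two-parameter model, d = −½ ln(1 − 2P − Q) − ¼ ln(1 − 2Q).
1 − 2P − Q = 0.837209, giving −½ ln(0.837209) = 0.088841.
1 − 2Q = 0.767442, giving −¼ ln(0.767442) = 0.066173.
d = 0.088841 + 0.066173 = 0.155014.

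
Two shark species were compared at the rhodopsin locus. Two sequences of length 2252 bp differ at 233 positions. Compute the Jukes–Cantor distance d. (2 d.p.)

p = 233/2252 ≈ 0.103464.
d = −(3/4) ln(1 − 4p/3) = −0.75 ln(1 − 0.137952) = −0.75 ln(0.862048)
  = −0.75 × (-0.148444) = 0.111333 substitutions/site.

0.11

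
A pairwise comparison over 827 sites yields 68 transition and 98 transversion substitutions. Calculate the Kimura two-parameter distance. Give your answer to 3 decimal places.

0.234

P = 68/827 ≈ 0.082225 and Q = 98/827 ≈ 0.118501.
Under the Kimura two-parameter model, d = −½ ln(1 − 2P − Q) − ¼ ln(1 − 2Q).
1 − 2P − Q = 0.717049, giving −½ ln(0.717049) = 0.166306.
1 − 2Q = 0.762998, giving −¼ ln(0.762998) = 0.067625.
d = 0.166306 + 0.067625 = 0.233931.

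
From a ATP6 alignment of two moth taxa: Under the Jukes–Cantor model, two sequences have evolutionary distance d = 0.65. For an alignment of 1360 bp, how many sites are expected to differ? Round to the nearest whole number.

591

Invert JC69: p = (3/4)(1 − e^(−4d/3)) = 0.75 × (1 − e^(-0.866667)) = 0.75 × (1 − 0.420350) = 0.434738.
Expected differing sites = pL ≈ 0.434738 × 1360 = 591.24368 ≈ 591.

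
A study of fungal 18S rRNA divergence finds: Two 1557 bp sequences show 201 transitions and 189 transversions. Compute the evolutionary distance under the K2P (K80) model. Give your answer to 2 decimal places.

0.31

P = 201/1557 ≈ 0.129094 and Q = 189/1557 ≈ 0.121387.
Under the Kimura two-parameter model, d = −½ ln(1 − 2P − Q) − ¼ ln(1 − 2Q).
1 − 2P − Q = 0.620425, giving −½ ln(0.620425) = 0.238675.
1 − 2Q = 0.757226, giving −¼ ln(0.757226) = 0.069523.
d = 0.238675 + 0.069523 = 0.308198.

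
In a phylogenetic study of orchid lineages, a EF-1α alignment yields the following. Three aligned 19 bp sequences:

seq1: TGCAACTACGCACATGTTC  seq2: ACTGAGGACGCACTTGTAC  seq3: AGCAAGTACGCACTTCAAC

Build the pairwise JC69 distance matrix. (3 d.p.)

d(seq1,seq2) = 0.618, d(seq1,seq3) = 0.410, d(seq2,seq3) = 0.410

seq1–seq2: 8/19 sites differ → p ≈ 0.421053, d = −0.75 ln(1 − 0.561404) = 0.618132 ≈ 0.618.
seq1–seq3: 6/19 sites differ → p ≈ 0.315789, d = −0.75 ln(1 − 0.421052) = 0.409907 ≈ 0.410.
seq2–seq3: 6/19 sites differ → p ≈ 0.315789, d = −0.75 ln(1 − 0.421052) = 0.409907 ≈ 0.410.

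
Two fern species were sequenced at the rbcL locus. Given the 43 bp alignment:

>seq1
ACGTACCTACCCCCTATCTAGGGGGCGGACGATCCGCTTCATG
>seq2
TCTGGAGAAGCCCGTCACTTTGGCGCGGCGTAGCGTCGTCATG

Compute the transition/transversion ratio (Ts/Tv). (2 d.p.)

Transitions are A↔G and C↔T; transversions are all other mismatches.
Transitions: 1. Transversions: 20.
R = 1/20 = 0.05.

0.05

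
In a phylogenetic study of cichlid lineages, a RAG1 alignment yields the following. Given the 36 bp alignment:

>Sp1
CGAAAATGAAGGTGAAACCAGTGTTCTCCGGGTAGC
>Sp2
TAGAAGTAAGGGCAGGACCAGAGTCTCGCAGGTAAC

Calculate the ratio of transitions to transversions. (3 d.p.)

Transitions are A↔G and C↔T; transversions are all other mismatches.
Transitions: 15. Transversions: 2.
R = 15/2 = 7.500.

7.500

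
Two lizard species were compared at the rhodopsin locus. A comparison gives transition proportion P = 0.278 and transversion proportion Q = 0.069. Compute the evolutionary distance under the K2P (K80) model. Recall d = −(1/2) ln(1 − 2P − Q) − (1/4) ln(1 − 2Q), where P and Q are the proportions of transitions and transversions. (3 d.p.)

Under the Kimura two-parameter model, d = −½ ln(1 − 2P − Q) − ¼ ln(1 − 2Q).
1 − 2P − Q = 0.375, giving −½ ln(0.375) = 0.490415.
1 − 2Q = 0.862, giving −¼ ln(0.862) = 0.037125.
d = 0.490415 + 0.037125 = 0.527540.

0.528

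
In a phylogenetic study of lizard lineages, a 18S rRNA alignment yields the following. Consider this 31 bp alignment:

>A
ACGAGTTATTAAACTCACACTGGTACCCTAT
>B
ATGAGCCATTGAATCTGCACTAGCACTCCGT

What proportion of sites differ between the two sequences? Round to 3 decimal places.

The sequences differ at 13 of 31 positions.
p = 13/31 = 0.419354… ≈ 0.419 (to 3 d.p.).

0.419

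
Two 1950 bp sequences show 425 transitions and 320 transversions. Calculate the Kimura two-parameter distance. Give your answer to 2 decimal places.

P = 425/1950 ≈ 0.217949 and Q = 320/1950 ≈ 0.164103.
Under the Kimura two-parameter model, d = −½ ln(1 − 2P − Q) − ¼ ln(1 − 2Q).
1 − 2P − Q = 0.399999, giving −½ ln(0.399999) = 0.458147.
1 − 2Q = 0.671794, giving −¼ ln(0.671794) = 0.099451.
d = 0.458147 + 0.099451 = 0.557598.

0.56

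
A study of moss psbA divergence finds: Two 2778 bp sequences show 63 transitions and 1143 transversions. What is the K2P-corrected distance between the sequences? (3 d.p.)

P = 63/2778 ≈ 0.022678 and Q = 1143/2778 ≈ 0.411447.
Under the Kimura two-parameter model, d = −½ ln(1 − 2P − Q) − ¼ ln(1 − 2Q).
1 − 2P − Q = 0.543197, giving −½ ln(0.543197) = 0.305142.
1 − 2Q = 0.177106, giving −¼ ln(0.177106) = 0.432752.
d = 0.305142 + 0.432752 = 0.737894.

0.738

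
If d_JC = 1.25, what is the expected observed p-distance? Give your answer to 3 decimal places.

p = (3/4)(1 − e^(−4d/3)) = 0.75 × (1 − e^(-1.666667)) = 0.75 × (1 − 0.188876) = 0.608343.

0.608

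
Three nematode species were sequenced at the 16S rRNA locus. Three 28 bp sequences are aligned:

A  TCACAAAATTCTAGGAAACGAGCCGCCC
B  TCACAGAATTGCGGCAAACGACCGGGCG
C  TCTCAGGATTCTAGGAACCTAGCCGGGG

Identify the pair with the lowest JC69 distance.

A–B: 9/28 differ, p = 0.321, d = 0.420.
A–C: 8/28 differ, p = 0.286, d = 0.360.
B–C: 11/28 differ, p = 0.393, d = 0.556.
The smallest distance is between A and C.

A and C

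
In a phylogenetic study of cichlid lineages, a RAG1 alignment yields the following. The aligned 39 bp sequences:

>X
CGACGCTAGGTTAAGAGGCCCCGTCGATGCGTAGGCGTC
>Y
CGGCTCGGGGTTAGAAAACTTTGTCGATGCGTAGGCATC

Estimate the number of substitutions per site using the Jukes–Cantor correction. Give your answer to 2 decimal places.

The sequences differ at 12 of 39 sites, so p = 12/39 ≈ 0.307692.
d = −(3/4) ln(1 − 4p/3) = −0.75 ln(1 − 0.410256) = −0.75 ln(0.589744)
  = −0.75 × (-0.528067) = 0.396050 substitutions/site.

0.40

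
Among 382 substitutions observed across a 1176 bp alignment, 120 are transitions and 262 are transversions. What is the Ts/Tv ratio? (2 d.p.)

0.46

R = 120/262 = 0.458015… ≈ 0.46 (to 2 d.p.).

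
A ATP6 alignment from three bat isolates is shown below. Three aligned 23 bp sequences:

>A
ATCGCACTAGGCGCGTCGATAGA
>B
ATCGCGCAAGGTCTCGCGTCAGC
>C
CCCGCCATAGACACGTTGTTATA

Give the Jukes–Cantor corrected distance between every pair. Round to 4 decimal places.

A–B: 10/23 sites differ → p ≈ 0.434783, d = −0.75 ln(1 − 0.579711) = 0.650110 ≈ 0.6501.
A–C: 9/23 sites differ → p ≈ 0.391304, d = −0.75 ln(1 − 0.521739) = 0.553199 ≈ 0.5532.
B–C: 15/23 sites differ → p ≈ 0.652174, d = −0.75 ln(1 − 0.869565) = 1.527660 ≈ 1.5277.

d(A,B) = 0.6501, d(A,C) = 0.5532, d(B,C) = 1.5277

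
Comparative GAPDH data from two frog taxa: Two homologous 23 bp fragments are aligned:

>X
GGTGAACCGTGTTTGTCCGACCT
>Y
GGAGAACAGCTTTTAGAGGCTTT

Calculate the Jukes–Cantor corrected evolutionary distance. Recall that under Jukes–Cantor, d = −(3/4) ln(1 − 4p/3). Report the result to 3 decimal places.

0.761

The sequences differ at 11 of 23 sites, so p = 11/23 ≈ 0.478261.
d = −(3/4) ln(1 − 4p/3) = −0.75 ln(1 − 0.637681) = −0.75 ln(0.362319)
  = −0.75 × (-1.015230) = 0.761423 substitutions/site.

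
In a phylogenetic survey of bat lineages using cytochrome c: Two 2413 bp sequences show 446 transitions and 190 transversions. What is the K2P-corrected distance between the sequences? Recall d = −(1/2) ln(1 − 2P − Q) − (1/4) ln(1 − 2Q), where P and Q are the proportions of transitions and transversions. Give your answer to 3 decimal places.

0.340

P = 446/2413 ≈ 0.184832 and Q = 190/2413 ≈ 0.07874.
Under the Kimura two-parameter model, d = −½ ln(1 − 2P − Q) − ¼ ln(1 − 2Q).
1 − 2P − Q = 0.551596, giving −½ ln(0.551596) = 0.297470.
1 − 2Q = 0.84252, giving −¼ ln(0.84252) = 0.042839.
d = 0.297470 + 0.042839 = 0.340309.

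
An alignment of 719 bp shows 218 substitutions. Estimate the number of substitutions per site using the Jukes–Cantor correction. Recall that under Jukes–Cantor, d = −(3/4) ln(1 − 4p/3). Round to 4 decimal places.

0.3885

p = 218/719 ≈ 0.303199.
d = −(3/4) ln(1 − 4p/3) = −0.75 ln(1 − 0.404265) = −0.75 ln(0.595735)
  = −0.75 × (-0.517959) = 0.388469 substitutions/site.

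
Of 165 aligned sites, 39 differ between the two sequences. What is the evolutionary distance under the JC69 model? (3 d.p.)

0.284

p = 39/165 ≈ 0.236364.
d = −(3/4) ln(1 − 4p/3) = −0.75 ln(1 − 0.315152) = −0.75 ln(0.684848)
  = −0.75 × (-0.378558) = 0.283919 substitutions/site.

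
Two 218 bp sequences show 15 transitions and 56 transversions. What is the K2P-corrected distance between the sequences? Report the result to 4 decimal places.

P = 15/218 ≈ 0.068807 and Q = 56/218 ≈ 0.256881.
Under the Kimura two-parameter model, d = −½ ln(1 − 2P − Q) − ¼ ln(1 − 2Q).
1 − 2P − Q = 0.605505, giving −½ ln(0.605505) = 0.250846.
1 − 2Q = 0.486238, giving −¼ ln(0.486238) = 0.180264.
d = 0.250846 + 0.180264 = 0.431110.

0.4311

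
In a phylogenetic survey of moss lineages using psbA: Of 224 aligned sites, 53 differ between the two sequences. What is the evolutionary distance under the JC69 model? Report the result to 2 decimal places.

0.28

p = 53/224 ≈ 0.236607.
d = −(3/4) ln(1 − 4p/3) = −0.75 ln(1 − 0.315476) = −0.75 ln(0.684524)
  = −0.75 × (-0.379032) = 0.284274 substitutions/site.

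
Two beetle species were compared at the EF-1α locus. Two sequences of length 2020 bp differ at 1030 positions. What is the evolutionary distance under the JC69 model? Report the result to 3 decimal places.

p = 1030/2020 ≈ 0.509901.
d = −(3/4) ln(1 − 4p/3) = −0.75 ln(1 − 0.679868) = −0.75 ln(0.320132)
  = −0.75 × (-1.139022) = 0.854267 substitutions/site.

0.854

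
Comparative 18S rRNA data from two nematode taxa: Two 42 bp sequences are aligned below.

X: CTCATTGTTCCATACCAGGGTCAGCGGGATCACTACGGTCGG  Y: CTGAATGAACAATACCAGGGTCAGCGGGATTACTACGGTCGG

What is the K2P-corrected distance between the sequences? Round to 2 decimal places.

0.16

Of 42 sites, 1 differences are transitions and 5 are transversions, so P = 1/42 ≈ 0.02381 and Q = 5/42 ≈ 0.119048.
Under the Kimura two-parameter model, d = −½ ln(1 − 2P − Q) − ¼ ln(1 − 2Q).
1 − 2P − Q = 0.833332, giving −½ ln(0.833332) = 0.091162.
1 − 2Q = 0.761904, giving −¼ ln(0.761904) = 0.067984.
d = 0.091162 + 0.067984 = 0.159146.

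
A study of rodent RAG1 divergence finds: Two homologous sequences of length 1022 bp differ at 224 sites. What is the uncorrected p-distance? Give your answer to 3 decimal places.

0.219

p = 224/1022 = 0.219178… ≈ 0.219 (to 3 d.p.).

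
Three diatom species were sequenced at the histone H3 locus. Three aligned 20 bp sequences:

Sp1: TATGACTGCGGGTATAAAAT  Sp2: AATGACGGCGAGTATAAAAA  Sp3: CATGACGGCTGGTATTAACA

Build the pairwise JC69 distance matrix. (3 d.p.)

d(Sp1,Sp2) = 0.233, d(Sp1,Sp3) = 0.383, d(Sp2,Sp3) = 0.304

Sp1–Sp2: 4/20 sites differ → p = 0.2, d = −0.75 ln(1 − 0.266667) = 0.232617 ≈ 0.233.
Sp1–Sp3: 6/20 sites differ → p = 0.3, d = −0.75 ln(1 − 0.4) = 0.383119 ≈ 0.383.
Sp2–Sp3: 5/20 sites differ → p = 0.25, d = −0.75 ln(1 − 0.333333) = 0.304098 ≈ 0.304.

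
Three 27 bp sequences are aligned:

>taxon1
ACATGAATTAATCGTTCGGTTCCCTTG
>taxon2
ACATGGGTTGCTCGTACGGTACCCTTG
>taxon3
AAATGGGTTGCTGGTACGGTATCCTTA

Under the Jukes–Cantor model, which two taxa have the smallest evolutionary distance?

taxon1–taxon2: 6/27 differ, p = 0.222, d = 0.264.
taxon1–taxon3: 10/27 differ, p = 0.370, d = 0.511.
taxon2–taxon3: 4/27 differ, p = 0.148, d = 0.165.
The smallest distance is between taxon2 and taxon3.

taxon2 and taxon3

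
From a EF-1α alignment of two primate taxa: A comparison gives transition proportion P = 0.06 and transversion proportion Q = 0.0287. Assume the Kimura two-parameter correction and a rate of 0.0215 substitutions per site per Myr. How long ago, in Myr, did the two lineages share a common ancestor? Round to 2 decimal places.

Under the Kimura two-parameter model, d = −½ ln(1 − 2P − Q) − ¼ ln(1 − 2Q).
1 − 2P − Q = 0.8513, giving −½ ln(0.8513) = 0.080495.
1 − 2Q = 0.9426, giving −¼ ln(0.9426) = 0.014778.
d = 0.080495 + 0.014778 = 0.095273.
Under a molecular clock d = 2μt, so t = d/(2μ) = 0.095273 / (2 × 0.0215) = 2.22 Myr.

2.22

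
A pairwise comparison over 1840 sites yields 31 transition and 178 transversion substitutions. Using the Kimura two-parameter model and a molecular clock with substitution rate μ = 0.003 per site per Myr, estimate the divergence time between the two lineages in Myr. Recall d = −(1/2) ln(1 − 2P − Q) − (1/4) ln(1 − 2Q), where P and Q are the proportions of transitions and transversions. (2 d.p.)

20.61

P = 31/1840 ≈ 0.016848 and Q = 178/1840 ≈ 0.096739.
Under the Kimura two-parameter model, d = −½ ln(1 − 2P − Q) − ¼ ln(1 − 2Q).
1 − 2P − Q = 0.869565, giving −½ ln(0.869565) = 0.069881.
1 − 2Q = 0.806522, giving −¼ ln(0.806522) = 0.053756.
d = 0.069881 + 0.053756 = 0.123637.
Under a molecular clock d = 2μt, so t = d/(2μ) = 0.123637 / (2 × 0.003) = 20.61 Myr.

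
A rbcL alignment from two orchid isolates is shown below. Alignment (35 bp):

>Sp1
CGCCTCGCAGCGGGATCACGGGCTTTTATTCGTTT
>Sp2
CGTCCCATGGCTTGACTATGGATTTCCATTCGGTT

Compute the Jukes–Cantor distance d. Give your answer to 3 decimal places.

The sequences differ at 15 of 35 sites, so p = 15/35 ≈ 0.428571.
d = −(3/4) ln(1 − 4p/3) = −0.75 ln(1 − 0.571428) = −0.75 ln(0.428572)
  = −0.75 × (-0.847297) = 0.635473 substitutions/site.

0.635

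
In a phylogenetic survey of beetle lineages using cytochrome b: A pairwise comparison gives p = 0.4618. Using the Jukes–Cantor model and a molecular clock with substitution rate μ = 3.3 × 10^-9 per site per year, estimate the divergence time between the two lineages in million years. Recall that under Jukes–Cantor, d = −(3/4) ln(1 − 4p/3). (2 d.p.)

d = −(3/4) ln(1 − 4p/3) = −0.75 ln(1 − 0.615733) = −0.75 ln(0.384267)
  = −0.75 × (-0.956418) = 0.717314 substitutions/site.
Under a molecular clock d = 2μt, so t = d/(2μ) = 0.717314 / (2 × 3.3 × 10^-9) = 108.68 million years.

108.68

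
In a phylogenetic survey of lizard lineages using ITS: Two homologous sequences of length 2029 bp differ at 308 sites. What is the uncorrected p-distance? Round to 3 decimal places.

0.152

p = 308/2029 = 0.151798… ≈ 0.152 (to 3 d.p.).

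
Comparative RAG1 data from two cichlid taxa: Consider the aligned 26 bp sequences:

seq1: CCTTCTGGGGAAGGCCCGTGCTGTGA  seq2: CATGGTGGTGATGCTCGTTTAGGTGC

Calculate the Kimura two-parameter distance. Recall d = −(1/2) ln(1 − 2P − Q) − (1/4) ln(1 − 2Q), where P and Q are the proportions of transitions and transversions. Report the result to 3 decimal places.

Of 26 sites, 1 differences are transitions and 12 are transversions, so P = 1/26 ≈ 0.038462 and Q = 12/26 ≈ 0.461538.
Under the Kimura two-parameter model, d = −½ ln(1 − 2P − Q) − ¼ ln(1 − 2Q).
1 − 2P − Q = 0.461538, giving −½ ln(0.461538) = 0.386595.
1 − 2Q = 0.076924, giving −¼ ln(0.076924) = 0.641234.
d = 0.386595 + 0.641234 = 1.027829.

1.028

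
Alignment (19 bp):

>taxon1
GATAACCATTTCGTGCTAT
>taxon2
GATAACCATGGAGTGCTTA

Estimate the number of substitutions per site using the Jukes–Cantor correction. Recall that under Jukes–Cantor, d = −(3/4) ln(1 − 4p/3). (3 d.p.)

0.324

The sequences differ at 5 of 19 sites (10, 11, 12, 18, 19), so p = 5/19 ≈ 0.263158.
d = −(3/4) ln(1 − 4p/3) = −0.75 ln(1 − 0.350877) = −0.75 ln(0.649123)
  = −0.75 × (-0.432133) = 0.324100 substitutions/site.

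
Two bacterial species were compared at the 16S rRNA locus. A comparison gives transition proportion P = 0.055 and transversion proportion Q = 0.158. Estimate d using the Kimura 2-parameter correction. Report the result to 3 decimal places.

0.251

Under the Kimura two-parameter model, d = −½ ln(1 − 2P − Q) − ¼ ln(1 − 2Q).
1 − 2P − Q = 0.732, giving −½ ln(0.732) = 0.155987.
1 − 2Q = 0.684, giving −¼ ln(0.684) = 0.094949.
d = 0.155987 + 0.094949 = 0.250936.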